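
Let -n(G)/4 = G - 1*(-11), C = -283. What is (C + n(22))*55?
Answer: -22825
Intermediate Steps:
n(G) = -44 - 4*G (n(G) = -4*(G - 1*(-11)) = -4*(G + 11) = -4*(11 + G) = -44 - 4*G)
(C + n(22))*55 = (-283 + (-44 - 4*22))*55 = (-283 + (-44 - 88))*55 = (-283 - 132)*55 = -415*55 = -22825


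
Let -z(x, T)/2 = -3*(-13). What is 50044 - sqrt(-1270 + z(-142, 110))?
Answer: 50044 - 2*I*sqrt(337) ≈ 50044.0 - 36.715*I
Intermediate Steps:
z(x, T) = -78 (z(x, T) = -(-6)*(-13) = -2*39 = -78)
50044 - sqrt(-1270 + z(-142, 110)) = 50044 - sqrt(-1270 - 78) = 50044 - sqrt(-1348) = 50044 - 2*I*sqrt(337)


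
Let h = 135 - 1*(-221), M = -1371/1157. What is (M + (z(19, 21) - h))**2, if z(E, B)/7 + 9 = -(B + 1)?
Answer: 441337006224/1338649 ≈ 3.2969e+5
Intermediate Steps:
z(E, B) = -70 - 7*B (z(E, B) = -63 + 7*(-(B + 1)) = -63 + 7*(-(1 + B)) = -63 + 7*(-1 - B) = -63 + (-7 - 7*B) = -70 - 7*B)
M = -1371/1157 (M = -1371*1/1157 = -1371/1157 ≈ -1.1850)
h = 356 (h = 135 + 221 = 356)
(M + (z(19, 21) - h))**2 = (-1371/1157 + ((-70 - 7*21) - 1*356))**2 = (-1371/1157 + ((-70 - 147) - 356))**2 = (-1371/1157 + (-217 - 356))**2 = (-1371/1157 - 573)**2 = (-664332/1157)**2 = 441337006224/1338649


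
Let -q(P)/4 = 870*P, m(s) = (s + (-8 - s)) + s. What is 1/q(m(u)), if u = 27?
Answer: -1/66120 ≈ -1.5124e-5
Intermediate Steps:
m(s) = -8 + s
q(P) = -3480*P
1/q(m(u)) = 1/(-3480*(-8 + 27)) = 1/(-3480*19) = 1/(-66120) = -1/66120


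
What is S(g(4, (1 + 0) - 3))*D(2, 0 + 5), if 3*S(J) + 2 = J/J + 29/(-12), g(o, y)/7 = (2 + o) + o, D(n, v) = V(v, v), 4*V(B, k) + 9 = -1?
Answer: 205/72 ≈ 2.8472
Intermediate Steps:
V(B, k) = -5/2 (V(B, k) = -9/4 + (¼)*(-1) = -9/4 - ¼ = -5/2)
D(n, v) = -5/2
g(o, y) = 14 + 14*o (g(o, y) = 7*((2 + o) + o) = 7*(2 + 2*o) = 14 + 14*o)
S(J) = -41/36 (S(J) = -⅔ + (J/J + 29/(-12))/3 = -⅔ + (1 + 29*(-1/12))/3 = -⅔ + (1 - 29/12)/3 = -⅔ + (⅓)*(-17/12) = -⅔ - 17/36 = -41/36)
S(g(4, (1 + 0) - 3))*D(2, 0 + 5) = -41/36*(-5/2) = 205/72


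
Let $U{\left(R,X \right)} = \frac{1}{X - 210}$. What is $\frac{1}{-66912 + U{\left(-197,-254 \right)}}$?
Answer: $- \frac{464}{31047169} \approx -1.4945 \cdot 10^{-5}$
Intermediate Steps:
$U{\left(R,X \right)} = \frac{1}{-210 + X}$
$\frac{1}{-66912 + U{\left(-197,-254 \right)}} = \frac{1}{-66912 + \frac{1}{-210 - 254}} = \frac{1}{-66912 + \frac{1}{-464}} = \frac{1}{-66912 - \frac{1}{464}} = \frac{1}{- \frac{31047169}{464}} = - \frac{464}{31047169}$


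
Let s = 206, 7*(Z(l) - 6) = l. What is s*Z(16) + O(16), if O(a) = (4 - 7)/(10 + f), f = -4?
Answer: 23889/14 ≈ 1706.4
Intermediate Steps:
Z(l) = 6 + l/7
O(a) = -½ (O(a) = (4 - 7)/(10 - 4) = -3/6 = -3*⅙ = -½)
s*Z(16) + O(16) = 206*(6 + (⅐)*16) - ½ = 206*(6 + 16/7) - ½ = 206*(58/7) - ½ = 11948/7 - ½ = 23889/14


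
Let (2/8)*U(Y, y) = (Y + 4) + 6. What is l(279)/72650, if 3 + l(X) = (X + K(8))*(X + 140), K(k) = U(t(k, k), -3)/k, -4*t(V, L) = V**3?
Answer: 92177/72650 ≈ 1.2688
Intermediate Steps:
t(V, L) = -V**3/4
U(Y, y) = 40 + 4*Y (U(Y, y) = 4*((Y + 4) + 6) = 4*((4 + Y) + 6) = 4*(10 + Y) = 40 + 4*Y)
K(k) = (40 - k**3)/k (K(k) = (40 + 4*(-k**3/4))/k = (40 - k**3)/k)
l(X) = -3 + (-59 + X)*(140 + X) (l(X) = -3 + (X + (40 - 1*8**3)/8)*(X + 140) = -3 + (X + (40 - 1*512)/8)*(140 + X) = -3 + (X + (40 - 512)/8)*(140 + X) = -3 + (X + (1/8)*(-472))*(140 + X) = -3 + (X - 59)*(140 + X) = -3 + (-59 + X)*(140 + X))
l(279)/72650 = (-8263 + 279**2 + 81*279)/72650 = (-8263 + 77841 + 22599)*(1/72650) = 92177*(1/72650) = 92177/72650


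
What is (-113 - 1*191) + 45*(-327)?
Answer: -15019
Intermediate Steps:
(-113 - 1*191) + 45*(-327) = (-113 - 191) - 14715 = -304 - 14715 = -15019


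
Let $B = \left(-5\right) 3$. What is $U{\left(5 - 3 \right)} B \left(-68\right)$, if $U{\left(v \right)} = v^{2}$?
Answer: $4080$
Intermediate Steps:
$B = -15$
$U{\left(5 - 3 \right)} B \left(-68\right) = \left(5 - 3\right)^{2} \left(\left(-15\right) \left(-68\right)\right) = 2^{2} \cdot 1020 = 4 \cdot 1020 = 4080$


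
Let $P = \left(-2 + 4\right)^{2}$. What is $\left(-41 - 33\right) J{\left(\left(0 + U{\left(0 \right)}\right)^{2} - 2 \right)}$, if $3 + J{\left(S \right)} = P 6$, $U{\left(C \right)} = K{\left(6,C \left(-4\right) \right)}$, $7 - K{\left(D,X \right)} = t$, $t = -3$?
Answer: $-1554$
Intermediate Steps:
$K{\left(D,X \right)} = 10$ ($K{\left(D,X \right)} = 7 - -3 = 7 + 3 = 10$)
$U{\left(C \right)} = 10$
$P = 4$ ($P = 2^{2} = 4$)
$J{\left(S \right)} = 21$ ($J{\left(S \right)} = -3 + 4 \cdot 6 = -3 + 24 = 21$)
$\left(-41 - 33\right) J{\left(\left(0 + U{\left(0 \right)}\right)^{2} - 2 \right)} = \left(-41 - 33\right) 21 = \left(-74\right) 21 = -1554$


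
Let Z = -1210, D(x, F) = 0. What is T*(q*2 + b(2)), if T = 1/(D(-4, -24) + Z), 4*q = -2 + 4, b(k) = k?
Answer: -3/1210 ≈ -0.0024793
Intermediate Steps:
q = ½ (q = (-2 + 4)/4 = (¼)*2 = ½ ≈ 0.50000)
T = -1/1210 (T = 1/(0 - 1210) = 1/(-1210) = -1/1210 ≈ -0.00082645)
T*(q*2 + b(2)) = -((½)*2 + 2)/1210 = -(1 + 2)/1210 = -1/1210*3 = -3/1210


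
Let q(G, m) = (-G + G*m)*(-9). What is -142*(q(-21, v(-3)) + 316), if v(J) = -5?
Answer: 116156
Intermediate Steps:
q(G, m) = 9*G - 9*G*m
-142*(q(-21, v(-3)) + 316) = -142*(9*(-21)*(1 - 1*(-5)) + 316) = -142*(9*(-21)*(1 + 5) + 316) = -142*(9*(-21)*6 + 316) = -142*(-1134 + 316) = -142*(-818) = 116156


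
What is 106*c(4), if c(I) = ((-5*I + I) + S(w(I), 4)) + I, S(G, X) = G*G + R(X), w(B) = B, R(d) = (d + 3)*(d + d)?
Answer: 6360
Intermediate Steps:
R(d) = 2*d*(3 + d) (R(d) = (3 + d)*(2*d) = 2*d*(3 + d))
S(G, X) = G² + 2*X*(3 + X) (S(G, X) = G*G + 2*X*(3 + X) = G² + 2*X*(3 + X))
c(I) = 56 + I² - 3*I (c(I) = ((-5*I + I) + (I² + 2*4*(3 + 4))) + I = (-4*I + (I² + 2*4*7)) + I = (-4*I + (I² + 56)) + I = (-4*I + (56 + I²)) + I = (56 + I² - 4*I) + I = 56 + I² - 3*I)
106*c(4) = 106*(56 + 4² - 3*4) = 106*(56 + 16 - 12) = 106*60 = 6360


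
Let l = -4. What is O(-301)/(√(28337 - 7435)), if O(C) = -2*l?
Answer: 4*√20902/10451 ≈ 0.055335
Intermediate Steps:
O(C) = 8 (O(C) = -2*(-4) = 8)
O(-301)/(√(28337 - 7435)) = 8/(√(28337 - 7435)) = 8/(√20902) = 8*(√20902/20902) = 4*√20902/10451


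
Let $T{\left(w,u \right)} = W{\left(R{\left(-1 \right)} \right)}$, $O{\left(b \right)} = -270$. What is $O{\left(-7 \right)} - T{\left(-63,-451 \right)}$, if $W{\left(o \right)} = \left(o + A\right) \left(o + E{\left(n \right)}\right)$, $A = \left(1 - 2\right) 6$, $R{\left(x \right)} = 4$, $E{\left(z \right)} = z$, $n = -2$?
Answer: $-266$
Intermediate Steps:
$A = -6$ ($A = \left(-1\right) 6 = -6$)
$W{\left(o \right)} = \left(-6 + o\right) \left(-2 + o\right)$ ($W{\left(o \right)} = \left(o - 6\right) \left(o - 2\right) = \left(-6 + o\right) \left(-2 + o\right)$)
$T{\left(w,u \right)} = -4$ ($T{\left(w,u \right)} = 12 + 4^{2} - 32 = 12 + 16 - 32 = -4$)
$O{\left(-7 \right)} - T{\left(-63,-451 \right)} = -270 - -4 = -270 + 4 = -266$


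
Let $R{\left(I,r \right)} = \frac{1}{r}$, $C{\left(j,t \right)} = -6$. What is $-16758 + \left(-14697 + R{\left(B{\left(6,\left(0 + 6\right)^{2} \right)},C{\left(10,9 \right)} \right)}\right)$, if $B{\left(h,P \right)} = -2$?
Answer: $- \frac{188731}{6} \approx -31455.0$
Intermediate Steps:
$-16758 + \left(-14697 + R{\left(B{\left(6,\left(0 + 6\right)^{2} \right)},C{\left(10,9 \right)} \right)}\right) = -16758 - \left(14697 - \frac{1}{-6}\right) = -16758 - \frac{88183}{6} = - \frac{188731}{6}$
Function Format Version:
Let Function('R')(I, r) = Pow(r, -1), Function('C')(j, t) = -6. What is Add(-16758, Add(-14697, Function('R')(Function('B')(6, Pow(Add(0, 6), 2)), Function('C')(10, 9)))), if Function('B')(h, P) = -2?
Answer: Rational(-188731, 6) ≈ -31455.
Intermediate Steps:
Add(-16758, Add(-14697, Function('R')(Function('B')(6, Pow(Add(0, 6), 2)), Function('C')(10, 9)))) = Add(-16758, Add(-14697, Pow(-6, -1))) = Add(-16758, Add(-14697, Rational(-1, 6))) = Add(-16758, Rational(-88183, 6)) = Rational(-188731, 6)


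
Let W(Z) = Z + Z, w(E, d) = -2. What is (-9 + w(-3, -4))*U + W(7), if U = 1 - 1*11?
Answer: 124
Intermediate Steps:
U = -10 (U = 1 - 11 = -10)
W(Z) = 2*Z
(-9 + w(-3, -4))*U + W(7) = (-9 - 2)*(-10) + 2*7 = -11*(-10) + 14 = 110 + 14 = 124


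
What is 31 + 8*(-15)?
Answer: -89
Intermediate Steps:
31 + 8*(-15) = 31 - 120 = -89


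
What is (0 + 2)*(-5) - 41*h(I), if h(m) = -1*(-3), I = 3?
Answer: -133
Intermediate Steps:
h(m) = 3
(0 + 2)*(-5) - 41*h(I) = (0 + 2)*(-5) - 41*3 = 2*(-5) - 123 = -10 - 123 = -133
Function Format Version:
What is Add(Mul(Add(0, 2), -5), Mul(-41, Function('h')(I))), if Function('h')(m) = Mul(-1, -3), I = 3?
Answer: -133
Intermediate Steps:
Function('h')(m) = 3
Add(Mul(Add(0, 2), -5), Mul(-41, Function('h')(I))) = Add(Mul(Add(0, 2), -5), Mul(-41, 3)) = Add(Mul(2, -5), -123) = Add(-10, -123) = -133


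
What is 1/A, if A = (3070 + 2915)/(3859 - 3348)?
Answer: 73/855 ≈ 0.085380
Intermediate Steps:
A = 855/73 (A = 5985/511 = 5985*(1/511) = 855/73 ≈ 11.712)
1/A = 1/(855/73) = 73/855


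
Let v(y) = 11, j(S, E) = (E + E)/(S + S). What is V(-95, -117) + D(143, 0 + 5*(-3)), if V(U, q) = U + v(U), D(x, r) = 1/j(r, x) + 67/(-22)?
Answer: -24925/286 ≈ -87.150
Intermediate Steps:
j(S, E) = E/S (j(S, E) = (2*E)/((2*S)) = (2*E)*(1/(2*S)) = E/S)
D(x, r) = -67/22 + r/x (D(x, r) = 1/(x/r) + 67/(-22) = 1*(r/x) + 67*(-1/22) = r/x - 67/22 = -67/22 + r/x)
V(U, q) = 11 + U (V(U, q) = U + 11 = 11 + U)
V(-95, -117) + D(143, 0 + 5*(-3)) = (11 - 95) + (-67/22 + (0 + 5*(-3))/143) = -84 + (-67/22 + (0 - 15)*(1/143)) = -84 + (-67/22 - 15*1/143) = -84 + (-67/22 - 15/143) = -84 - 901/286 = -24925/286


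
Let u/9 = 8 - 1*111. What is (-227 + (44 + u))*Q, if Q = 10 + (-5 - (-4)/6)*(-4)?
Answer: -30340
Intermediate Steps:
u = -927 (u = 9*(8 - 1*111) = 9*(8 - 111) = 9*(-103) = -927)
Q = 82/3 (Q = 10 + (-5 - (-4)/6)*(-4) = 10 + (-5 - 1*(-⅔))*(-4) = 10 + (-5 + ⅔)*(-4) = 10 - 13/3*(-4) = 10 + 52/3 = 82/3 ≈ 27.333)
(-227 + (44 + u))*Q = (-227 + (44 - 927))*(82/3) = (-227 - 883)*(82/3) = -1110*82/3 = -30340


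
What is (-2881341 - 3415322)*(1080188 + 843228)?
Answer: -12111102360808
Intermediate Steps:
(-2881341 - 3415322)*(1080188 + 843228) = -6296663*1923416 = -12111102360808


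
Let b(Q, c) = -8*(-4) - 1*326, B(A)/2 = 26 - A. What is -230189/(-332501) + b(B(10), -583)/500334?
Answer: 19178937972/27726925889 ≈ 0.69171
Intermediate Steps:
B(A) = 52 - 2*A (B(A) = 2*(26 - A) = 52 - 2*A)
b(Q, c) = -294 (b(Q, c) = 32 - 326 = -294)
-230189/(-332501) + b(B(10), -583)/500334 = -230189/(-332501) - 294/500334 = -230189*(-1/332501) - 294*1/500334 = 230189/332501 - 49/83389 = 19178937972/27726925889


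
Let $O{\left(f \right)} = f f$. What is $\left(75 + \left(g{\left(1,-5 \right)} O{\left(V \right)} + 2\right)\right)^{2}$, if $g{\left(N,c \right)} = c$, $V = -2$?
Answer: $3249$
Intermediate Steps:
$O{\left(f \right)} = f^{2}$
$\left(75 + \left(g{\left(1,-5 \right)} O{\left(V \right)} + 2\right)\right)^{2} = \left(75 + \left(- 5 \left(-2\right)^{2} + 2\right)\right)^{2} = \left(75 + \left(\left(-5\right) 4 + 2\right)\right)^{2} = \left(75 + \left(-20 + 2\right)\right)^{2} = \left(75 - 18\right)^{2} = 57^{2} = 3249$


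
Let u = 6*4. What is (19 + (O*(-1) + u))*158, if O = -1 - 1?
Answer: 7110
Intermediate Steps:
O = -2
u = 24
(19 + (O*(-1) + u))*158 = (19 + (-2*(-1) + 24))*158 = (19 + (2 + 24))*158 = (19 + 26)*158 = 45*158 = 7110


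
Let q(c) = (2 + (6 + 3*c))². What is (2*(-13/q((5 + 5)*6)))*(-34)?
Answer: 221/8836 ≈ 0.025011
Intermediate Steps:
q(c) = (8 + 3*c)²
(2*(-13/q((5 + 5)*6)))*(-34) = (2*(-13/(8 + 3*((5 + 5)*6))²))*(-34) = (2*(-13/(8 + 3*(10*6))²))*(-34) = (2*(-13/(8 + 3*60)²))*(-34) = (2*(-13/(8 + 180)²))*(-34) = (2*(-13/(188²)))*(-34) = (2*(-13/35344))*(-34) = -13/17672*(-34) = 221/8836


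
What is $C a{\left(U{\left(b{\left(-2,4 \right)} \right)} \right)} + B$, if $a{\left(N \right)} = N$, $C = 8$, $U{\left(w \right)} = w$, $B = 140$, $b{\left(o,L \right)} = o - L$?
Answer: $92$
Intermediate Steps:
$C a{\left(U{\left(b{\left(-2,4 \right)} \right)} \right)} + B = 8 \left(-2 - 4\right) + 140 = 8 \left(-6\right) + 140 = -48 + 140 = 92$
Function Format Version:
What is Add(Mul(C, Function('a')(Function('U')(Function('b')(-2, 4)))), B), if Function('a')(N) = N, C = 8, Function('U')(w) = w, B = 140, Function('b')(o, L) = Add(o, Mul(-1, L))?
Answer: 92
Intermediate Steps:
Add(Mul(C, Function('a')(Function('U')(Function('b')(-2, 4)))), B) = Add(Mul(8, Add(-2, Mul(-1, 4))), 140) = Add(Mul(8, Add(-2, -4)), 140) = Add(Mul(8, -6), 140) = Add(-48, 140) = 92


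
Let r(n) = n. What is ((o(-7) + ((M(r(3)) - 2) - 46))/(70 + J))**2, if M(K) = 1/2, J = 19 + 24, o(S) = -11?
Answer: 13689/51076 ≈ 0.26801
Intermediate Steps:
J = 43
M(K) = 1/2
((o(-7) + ((M(r(3)) - 2) - 46))/(70 + J))**2 = ((-11 + ((1/2 - 2) - 46))/(70 + 43))**2 = ((-11 + (-3/2 - 46))/113)**2 = ((-11 - 95/2)*(1/113))**2 = (-117/2*1/113)**2 = (-117/226)**2 = 13689/51076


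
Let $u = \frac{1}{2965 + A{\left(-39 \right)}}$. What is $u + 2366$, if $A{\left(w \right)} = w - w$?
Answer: $\frac{7015191}{2965} \approx 2366.0$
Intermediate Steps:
$A{\left(w \right)} = 0$
$u = \frac{1}{2965}$ ($u = \frac{1}{2965 + 0} = \frac{1}{2965} \approx 0.00033727$)
$u + 2366 = \frac{1}{2965} + 2366 = \frac{7015191}{2965}$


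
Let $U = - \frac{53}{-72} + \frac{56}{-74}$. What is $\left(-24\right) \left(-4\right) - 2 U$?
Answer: $\frac{127927}{1332} \approx 96.041$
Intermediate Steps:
$U = - \frac{55}{2664}$ ($U = \left(-53\right) \left(- \frac{1}{72}\right) + 56 \left(- \frac{1}{74}\right) = \frac{53}{72} - \frac{28}{37} = - \frac{55}{2664} \approx -0.020646$)
$\left(-24\right) \left(-4\right) - 2 U = \left(-24\right) \left(-4\right) - - \frac{55}{1332} = 96 + \frac{55}{1332} = \frac{127927}{1332}$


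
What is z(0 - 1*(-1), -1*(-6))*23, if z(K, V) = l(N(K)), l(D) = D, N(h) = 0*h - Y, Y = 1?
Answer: -23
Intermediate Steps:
N(h) = -1 (N(h) = 0*h - 1*1 = 0 - 1 = -1)
z(K, V) = -1
z(0 - 1*(-1), -1*(-6))*23 = -1*23 = -23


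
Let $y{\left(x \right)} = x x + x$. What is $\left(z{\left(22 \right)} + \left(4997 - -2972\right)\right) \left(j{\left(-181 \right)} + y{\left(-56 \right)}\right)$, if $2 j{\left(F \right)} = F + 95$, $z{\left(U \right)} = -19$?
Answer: $24144150$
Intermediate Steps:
$y{\left(x \right)} = x + x^{2}$ ($y{\left(x \right)} = x^{2} + x = x + x^{2}$)
$j{\left(F \right)} = \frac{95}{2} + \frac{F}{2}$ ($j{\left(F \right)} = \frac{F + 95}{2} = \frac{95 + F}{2} = \frac{95}{2} + \frac{F}{2}$)
$\left(z{\left(22 \right)} + \left(4997 - -2972\right)\right) \left(j{\left(-181 \right)} + y{\left(-56 \right)}\right) = \left(-19 + \left(4997 - -2972\right)\right) \left(\left(\frac{95}{2} + \frac{1}{2} \left(-181\right)\right) - 56 \left(1 - 56\right)\right) = \left(-19 + \left(4997 + 2972\right)\right) \left(\left(\frac{95}{2} - \frac{181}{2}\right) - -3080\right) = \left(-19 + 7969\right) \left(-43 + 3080\right) = 7950 \cdot 3037 = 24144150$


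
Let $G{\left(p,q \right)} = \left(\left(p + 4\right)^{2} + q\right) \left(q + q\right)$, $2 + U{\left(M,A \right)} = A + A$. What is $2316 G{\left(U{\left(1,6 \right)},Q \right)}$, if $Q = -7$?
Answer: $-6128136$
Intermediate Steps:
$U{\left(M,A \right)} = -2 + 2 A$ ($U{\left(M,A \right)} = -2 + \left(A + A\right) = -2 + 2 A$)
$G{\left(p,q \right)} = 2 q \left(q + \left(4 + p\right)^{2}\right)$ ($G{\left(p,q \right)} = \left(\left(4 + p\right)^{2} + q\right) 2 q = \left(q + \left(4 + p\right)^{2}\right) 2 q = 2 q \left(q + \left(4 + p\right)^{2}\right)$)
$2316 G{\left(U{\left(1,6 \right)},Q \right)} = 2316 \cdot 2 \left(-7\right) \left(-7 + \left(4 + \left(-2 + 2 \cdot 6\right)\right)^{2}\right) = 2316 \cdot 2 \left(-7\right) \left(-7 + \left(4 + \left(-2 + 12\right)\right)^{2}\right) = 2316 \cdot 2 \left(-7\right) \left(-7 + \left(4 + 10\right)^{2}\right) = 2316 \cdot 2 \left(-7\right) \left(-7 + 14^{2}\right) = 2316 \cdot 2 \left(-7\right) \left(-7 + 196\right) = 2316 \cdot 2 \left(-7\right) 189 = 2316 \left(-2646\right) = -6128136$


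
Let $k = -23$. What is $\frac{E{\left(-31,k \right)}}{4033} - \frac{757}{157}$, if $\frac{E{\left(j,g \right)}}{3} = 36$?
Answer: $- \frac{3036025}{633181} \approx -4.7949$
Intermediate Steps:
$E{\left(j,g \right)} = 108$ ($E{\left(j,g \right)} = 3 \cdot 36 = 108$)
$\frac{E{\left(-31,k \right)}}{4033} - \frac{757}{157} = \frac{108}{4033} - \frac{757}{157} = - \frac{3036025}{633181}$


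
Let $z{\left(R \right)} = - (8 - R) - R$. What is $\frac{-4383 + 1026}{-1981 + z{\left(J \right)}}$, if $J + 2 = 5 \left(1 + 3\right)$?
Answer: $\frac{373}{221} \approx 1.6878$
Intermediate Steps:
$J = 18$ ($J = -2 + 5 \left(1 + 3\right) = -2 + 5 \cdot 4 = -2 + 20 = 18$)
$z{\left(R \right)} = -8$ ($z{\left(R \right)} = \left(-8 + R\right) - R = -8$)
$\frac{-4383 + 1026}{-1981 + z{\left(J \right)}} = \frac{-4383 + 1026}{-1981 - 8} = - \frac{3357}{-1989} = \left(-3357\right) \left(- \frac{1}{1989}\right) = \frac{373}{221}$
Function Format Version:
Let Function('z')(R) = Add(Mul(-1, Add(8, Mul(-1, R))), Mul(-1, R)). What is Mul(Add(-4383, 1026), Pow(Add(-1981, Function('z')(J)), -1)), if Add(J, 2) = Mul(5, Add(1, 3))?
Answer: Rational(373, 221) ≈ 1.6878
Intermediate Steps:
J = 18 (J = Add(-2, Mul(5, Add(1, 3))) = Add(-2, Mul(5, 4)) = Add(-2, 20) = 18)
Function('z')(R) = -8 (Function('z')(R) = Add(Add(-8, R), Mul(-1, R)) = -8)
Mul(Add(-4383, 1026), Pow(Add(-1981, Function('z')(J)), -1)) = Mul(Add(-4383, 1026), Pow(Add(-1981, -8), -1)) = Mul(-3357, Pow(-1989, -1)) = Mul(-3357, Rational(-1, 1989)) = Rational(373, 221)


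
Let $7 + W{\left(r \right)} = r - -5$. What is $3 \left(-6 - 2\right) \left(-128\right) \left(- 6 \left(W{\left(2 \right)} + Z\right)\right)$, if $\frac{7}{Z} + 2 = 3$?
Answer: $-129024$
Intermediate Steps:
$Z = 7$ ($Z = \frac{7}{-2 + 3} = \frac{7}{1} = 7 \cdot 1 = 7$)
$W{\left(r \right)} = -2 + r$ ($W{\left(r \right)} = -7 + \left(r - -5\right) = -7 + \left(r + 5\right) = -7 + \left(5 + r\right) = -2 + r$)
$3 \left(-6 - 2\right) \left(-128\right) \left(- 6 \left(W{\left(2 \right)} + Z\right)\right) = 3 \left(-6 - 2\right) \left(-128\right) \left(- 6 \left(\left(-2 + 2\right) + 7\right)\right) = 3 \left(-8\right) \left(-128\right) \left(- 6 \left(0 + 7\right)\right) = \left(-24\right) \left(-128\right) \left(\left(-6\right) 7\right) = 3072 \left(-42\right) = -129024$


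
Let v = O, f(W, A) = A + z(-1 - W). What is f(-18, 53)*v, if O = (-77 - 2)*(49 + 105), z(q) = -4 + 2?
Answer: -620466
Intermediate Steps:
z(q) = -2
f(W, A) = -2 + A (f(W, A) = A - 2 = -2 + A)
O = -12166 (O = -79*154 = -12166)
v = -12166
f(-18, 53)*v = (-2 + 53)*(-12166) = 51*(-12166) = -620466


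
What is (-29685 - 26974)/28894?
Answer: -56659/28894 ≈ -1.9609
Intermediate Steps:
(-29685 - 26974)/28894 = -56659*1/28894 = -56659/28894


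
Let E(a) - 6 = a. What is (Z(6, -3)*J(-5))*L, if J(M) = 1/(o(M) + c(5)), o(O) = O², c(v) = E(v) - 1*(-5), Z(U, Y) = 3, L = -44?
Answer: -132/41 ≈ -3.2195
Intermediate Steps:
E(a) = 6 + a
c(v) = 11 + v (c(v) = (6 + v) - 1*(-5) = (6 + v) + 5 = 11 + v)
J(M) = 1/(16 + M²) (J(M) = 1/(M² + (11 + 5)) = 1/(M² + 16) = 1/(16 + M²))
(Z(6, -3)*J(-5))*L = (3/(16 + (-5)²))*(-44) = (3/(16 + 25))*(-44) = (3/41)*(-44) = -132/41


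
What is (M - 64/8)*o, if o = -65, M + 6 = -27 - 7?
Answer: 3120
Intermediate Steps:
M = -40 (M = -6 + (-27 - 7) = -6 - 34 = -40)
(M - 64/8)*o = (-40 - 64/8)*(-65) = (-40 - 64*1/8)*(-65) = (-40 - 8)*(-65) = -48*(-65) = 3120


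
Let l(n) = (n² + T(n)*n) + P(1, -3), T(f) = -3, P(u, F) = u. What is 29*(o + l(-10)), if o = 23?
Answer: 4466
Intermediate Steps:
l(n) = 1 + n² - 3*n (l(n) = (n² - 3*n) + 1 = 1 + n² - 3*n)
29*(o + l(-10)) = 29*(23 + (1 + (-10)² - 3*(-10))) = 29*(23 + (1 + 100 + 30)) = 29*(23 + 131) = 29*154 = 4466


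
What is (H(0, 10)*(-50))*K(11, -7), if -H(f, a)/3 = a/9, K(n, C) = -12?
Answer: -2000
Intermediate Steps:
H(f, a) = -a/3 (H(f, a) = -3*a/9 = -a/3)
(H(0, 10)*(-50))*K(11, -7) = (-1/3*10*(-50))*(-12) = -10/3*(-50)*(-12) = (500/3)*(-12) = -2000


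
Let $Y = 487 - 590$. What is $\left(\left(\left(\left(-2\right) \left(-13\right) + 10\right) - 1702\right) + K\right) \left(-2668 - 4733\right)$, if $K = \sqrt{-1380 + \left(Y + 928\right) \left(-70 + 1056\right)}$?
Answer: $12330066 - 22203 \sqrt{90230} \approx 5.6607 \cdot 10^{6}$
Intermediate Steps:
$Y = -103$
$K = 3 \sqrt{90230}$ ($K = \sqrt{-1380 + \left(-103 + 928\right) \left(-70 + 1056\right)} = \sqrt{-1380 + 825 \cdot 986} = \sqrt{-1380 + 813450} = \sqrt{812070} = 3 \sqrt{90230} \approx 901.15$)
$\left(\left(\left(\left(-2\right) \left(-13\right) + 10\right) - 1702\right) + K\right) \left(-2668 - 4733\right) = \left(\left(\left(\left(-2\right) \left(-13\right) + 10\right) - 1702\right) + 3 \sqrt{90230}\right) \left(-2668 - 4733\right) = \left(\left(\left(26 + 10\right) - 1702\right) + 3 \sqrt{90230}\right) \left(-7401\right) = \left(\left(36 - 1702\right) + 3 \sqrt{90230}\right) \left(-7401\right) = \left(-1666 + 3 \sqrt{90230}\right) \left(-7401\right) = 12330066 - 22203 \sqrt{90230}$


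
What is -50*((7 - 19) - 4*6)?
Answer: 1800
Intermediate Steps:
-50*((7 - 19) - 4*6) = -50*(-12 - 24) = -50*(-36) = 1800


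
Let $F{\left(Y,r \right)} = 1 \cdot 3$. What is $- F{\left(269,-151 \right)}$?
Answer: $-3$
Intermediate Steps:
$F{\left(Y,r \right)} = 3$
$- F{\left(269,-151 \right)} = \left(-1\right) 3 = -3$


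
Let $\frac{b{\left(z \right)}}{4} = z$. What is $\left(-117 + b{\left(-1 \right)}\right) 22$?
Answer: $-2662$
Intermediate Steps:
$b{\left(z \right)} = 4 z$
$\left(-117 + b{\left(-1 \right)}\right) 22 = \left(-117 + 4 \left(-1\right)\right) 22 = \left(-117 - 4\right) 22 = \left(-121\right) 22 = -2662$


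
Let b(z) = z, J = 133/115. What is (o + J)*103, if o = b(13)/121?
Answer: 1811564/13915 ≈ 130.19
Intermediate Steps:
J = 133/115 (J = 133*(1/115) = 133/115 ≈ 1.1565)
o = 13/121 ≈ 0.10744
(o + J)*103 = (13/121 + 133/115)*103 = (17588/13915)*103 = 1811564/13915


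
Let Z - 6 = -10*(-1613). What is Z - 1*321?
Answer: 15815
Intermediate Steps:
Z = 16136 (Z = 6 - 10*(-1613) = 6 + 16130 = 16136)
Z - 1*321 = 16136 - 1*321 = 16136 - 321 = 15815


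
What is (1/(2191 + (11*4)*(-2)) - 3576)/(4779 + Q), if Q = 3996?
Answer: -7520327/18453825 ≈ -0.40752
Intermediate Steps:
(1/(2191 + (11*4)*(-2)) - 3576)/(4779 + Q) = (1/(2191 + (11*4)*(-2)) - 3576)/(4779 + 3996) = (1/(2191 + 44*(-2)) - 3576)/8775 = (1/(2191 - 88) - 3576)*(1/8775) = (1/2103 - 3576)*(1/8775) = -7520327/2103*1/8775 = -7520327/18453825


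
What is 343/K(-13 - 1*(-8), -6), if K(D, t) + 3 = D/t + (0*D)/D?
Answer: -2058/13 ≈ -158.31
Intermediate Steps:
K(D, t) = -3 + D/t (K(D, t) = -3 + (D/t + (0*D)/D) = -3 + (D/t + 0/D) = -3 + (D/t + 0) = -3 + D/t)
343/K(-13 - 1*(-8), -6) = 343/(-3 + (-13 - 1*(-8))/(-6)) = 343/(-3 + (-13 + 8)*(-1/6)) = 343/(-3 - 5*(-1/6)) = 343/(-3 + 5/6) = 343/(-13/6) = 343*(-6/13) = -2058/13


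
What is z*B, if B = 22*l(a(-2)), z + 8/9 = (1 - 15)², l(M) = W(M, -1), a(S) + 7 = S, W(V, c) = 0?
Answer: 0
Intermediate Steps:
a(S) = -7 + S
l(M) = 0
z = 1756/9 (z = -8/9 + (1 - 15)² = -8/9 + (-14)² = -8/9 + 196 = 1756/9 ≈ 195.11)
B = 0 (B = 22*0 = 0)
z*B = (1756/9)*0 = 0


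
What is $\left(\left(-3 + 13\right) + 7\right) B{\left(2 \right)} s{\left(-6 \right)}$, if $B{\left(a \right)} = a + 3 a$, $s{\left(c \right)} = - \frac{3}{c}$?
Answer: $68$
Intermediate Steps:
$B{\left(a \right)} = 4 a$
$\left(\left(-3 + 13\right) + 7\right) B{\left(2 \right)} s{\left(-6 \right)} = \left(\left(-3 + 13\right) + 7\right) 4 \cdot 2 \left(- \frac{3}{-6}\right) = \left(10 + 7\right) 8 \left(\left(-3\right) \left(- \frac{1}{6}\right)\right) = 17 \cdot 8 \cdot \frac{1}{2} = 136 \cdot \frac{1}{2} = 68$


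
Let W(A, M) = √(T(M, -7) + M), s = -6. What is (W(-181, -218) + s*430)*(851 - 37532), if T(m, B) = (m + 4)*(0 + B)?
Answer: 94636980 - 586896*√5 ≈ 9.3325e+7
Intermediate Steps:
T(m, B) = B*(4 + m) (T(m, B) = (4 + m)*B = B*(4 + m))
W(A, M) = √(-28 - 6*M) (W(A, M) = √(-7*(4 + M) + M) = √((-28 - 7*M) + M) = √(-28 - 6*M))
(W(-181, -218) + s*430)*(851 - 37532) = (√(-28 - 6*(-218)) - 6*430)*(851 - 37532) = (√(-28 + 1308) - 2580)*(-36681) = (√1280 - 2580)*(-36681) = (16*√5 - 2580)*(-36681) = (-2580 + 16*√5)*(-36681) = 94636980 - 586896*√5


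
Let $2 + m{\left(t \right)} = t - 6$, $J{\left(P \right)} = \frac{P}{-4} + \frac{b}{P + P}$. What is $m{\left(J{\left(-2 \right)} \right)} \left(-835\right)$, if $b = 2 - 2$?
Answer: $\frac{12525}{2} \approx 6262.5$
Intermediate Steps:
$b = 0$
$J{\left(P \right)} = - \frac{P}{4}$ ($J{\left(P \right)} = \frac{P}{-4} + \frac{0}{P + P} = P \left(- \frac{1}{4}\right) + \frac{0}{2 P} = - \frac{P}{4} + 0 \frac{1}{2 P} = - \frac{P}{4} + 0 = - \frac{P}{4}$)
$m{\left(t \right)} = -8 + t$ ($m{\left(t \right)} = -2 + \left(t - 6\right) = -2 + \left(-6 + t\right) = -8 + t$)
$m{\left(J{\left(-2 \right)} \right)} \left(-835\right) = \left(-8 - - \frac{1}{2}\right) \left(-835\right) = \left(-8 + \frac{1}{2}\right) \left(-835\right) = \left(- \frac{15}{2}\right) \left(-835\right) = \frac{12525}{2}$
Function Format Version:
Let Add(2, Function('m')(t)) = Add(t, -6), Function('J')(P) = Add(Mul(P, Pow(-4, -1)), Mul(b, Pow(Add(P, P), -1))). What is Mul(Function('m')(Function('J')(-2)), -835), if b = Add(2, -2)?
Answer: Rational(12525, 2) ≈ 6262.5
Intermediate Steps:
b = 0
Function('J')(P) = Mul(Rational(-1, 4), P) (Function('J')(P) = Add(Mul(P, Pow(-4, -1)), Mul(0, Pow(Add(P, P), -1))) = Add(Mul(P, Rational(-1, 4)), Mul(0, Pow(Mul(2, P), -1))) = Add(Mul(Rational(-1, 4), P), Mul(0, Mul(Rational(1, 2), Pow(P, -1)))) = Add(Mul(Rational(-1, 4), P), 0) = Mul(Rational(-1, 4), P))
Function('m')(t) = Add(-8, t) (Function('m')(t) = Add(-2, Add(t, -6)) = Add(-2, Add(-6, t)) = Add(-8, t))
Mul(Function('m')(Function('J')(-2)), -835) = Mul(Add(-8, Mul(Rational(-1, 4), -2)), -835) = Mul(Add(-8, Rational(1, 2)), -835) = Mul(Rational(-15, 2), -835) = Rational(12525, 2)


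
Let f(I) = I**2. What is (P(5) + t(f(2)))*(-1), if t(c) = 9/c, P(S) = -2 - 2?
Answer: 7/4 ≈ 1.7500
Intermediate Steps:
P(S) = -4
(P(5) + t(f(2)))*(-1) = (-4 + 9/(2**2))*(-1) = (-4 + 9/4)*(-1) = -7/4*(-1) = 7/4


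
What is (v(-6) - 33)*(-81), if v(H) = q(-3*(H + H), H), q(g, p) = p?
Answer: 3159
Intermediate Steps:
v(H) = H
(v(-6) - 33)*(-81) = (-6 - 33)*(-81) = -39*(-81) = 3159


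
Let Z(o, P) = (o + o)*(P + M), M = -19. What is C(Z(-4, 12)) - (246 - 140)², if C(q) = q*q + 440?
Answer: -7660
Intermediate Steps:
Z(o, P) = 2*o*(-19 + P) (Z(o, P) = (o + o)*(P - 19) = (2*o)*(-19 + P) = 2*o*(-19 + P))
C(q) = 440 + q² (C(q) = q² + 440 = 440 + q²)
C(Z(-4, 12)) - (246 - 140)² = (440 + (2*(-4)*(-19 + 12))²) - (246 - 140)² = (440 + (2*(-4)*(-7))²) - 1*106² = (440 + 56²) - 1*11236 = (440 + 3136) - 11236 = 3576 - 11236 = -7660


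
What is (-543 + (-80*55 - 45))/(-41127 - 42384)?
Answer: 4988/83511 ≈ 0.059729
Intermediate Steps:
(-543 + (-80*55 - 45))/(-41127 - 42384) = (-543 + (-4400 - 45))/(-83511) = (-543 - 4445)*(-1/83511) = -4988*(-1/83511) = 4988/83511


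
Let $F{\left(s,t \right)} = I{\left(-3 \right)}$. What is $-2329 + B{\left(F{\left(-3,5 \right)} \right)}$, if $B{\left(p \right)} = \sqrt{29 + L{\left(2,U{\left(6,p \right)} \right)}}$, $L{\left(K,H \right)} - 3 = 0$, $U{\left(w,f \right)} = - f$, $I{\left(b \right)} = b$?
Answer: $-2329 + 4 \sqrt{2} \approx -2323.3$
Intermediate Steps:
$F{\left(s,t \right)} = -3$
$L{\left(K,H \right)} = 3$ ($L{\left(K,H \right)} = 3 + 0 = 3$)
$B{\left(p \right)} = 4 \sqrt{2}$ ($B{\left(p \right)} = \sqrt{29 + 3} = \sqrt{32} = 4 \sqrt{2}$)
$-2329 + B{\left(F{\left(-3,5 \right)} \right)} = -2329 + 4 \sqrt{2}$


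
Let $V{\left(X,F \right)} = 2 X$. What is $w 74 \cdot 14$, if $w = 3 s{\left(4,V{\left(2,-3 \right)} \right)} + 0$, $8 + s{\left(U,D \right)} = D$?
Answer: $-12432$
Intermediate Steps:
$s{\left(U,D \right)} = -8 + D$
$w = -12$ ($w = 3 \left(-8 + 2 \cdot 2\right) + 0 = 3 \left(-8 + 4\right) + 0 = 3 \left(-4\right) + 0 = -12 + 0 = -12$)
$w 74 \cdot 14 = - 12 \cdot 74 \cdot 14 = \left(-12\right) 1036 = -12432$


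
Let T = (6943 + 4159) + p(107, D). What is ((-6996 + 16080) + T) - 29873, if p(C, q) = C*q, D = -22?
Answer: -12041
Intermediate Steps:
T = 8748 (T = (6943 + 4159) + 107*(-22) = 11102 - 2354 = 8748)
((-6996 + 16080) + T) - 29873 = ((-6996 + 16080) + 8748) - 29873 = (9084 + 8748) - 29873 = 17832 - 29873 = -12041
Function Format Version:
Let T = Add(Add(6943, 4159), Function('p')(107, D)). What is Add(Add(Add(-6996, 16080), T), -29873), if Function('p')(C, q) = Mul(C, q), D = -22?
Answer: -12041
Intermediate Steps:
T = 8748 (T = Add(Add(6943, 4159), Mul(107, -22)) = Add(11102, -2354) = 8748)
Add(Add(Add(-6996, 16080), T), -29873) = Add(Add(Add(-6996, 16080), 8748), -29873) = Add(Add(9084, 8748), -29873) = Add(17832, -29873) = -12041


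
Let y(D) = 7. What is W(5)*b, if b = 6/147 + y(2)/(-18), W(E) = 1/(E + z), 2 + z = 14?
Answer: -307/14994 ≈ -0.020475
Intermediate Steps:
z = 12 (z = -2 + 14 = 12)
W(E) = 1/(12 + E) (W(E) = 1/(E + 12) = 1/(12 + E))
b = -307/882 (b = 6/147 + 7/(-18) = 6*(1/147) + 7*(-1/18) = 2/49 - 7/18 = -307/882 ≈ -0.34807)
W(5)*b = -307/882/(12 + 5) = -307/882/17 = (1/17)*(-307/882) = -307/14994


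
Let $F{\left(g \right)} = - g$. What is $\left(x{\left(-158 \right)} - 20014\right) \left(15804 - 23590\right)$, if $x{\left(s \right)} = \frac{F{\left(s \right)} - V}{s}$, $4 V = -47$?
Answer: $\frac{49244608611}{316} \approx 1.5584 \cdot 10^{8}$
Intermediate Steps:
$V = - \frac{47}{4}$ ($V = \frac{1}{4} \left(-47\right) = - \frac{47}{4} \approx -11.75$)
$x{\left(s \right)} = \frac{\frac{47}{4} - s}{s}$ ($x{\left(s \right)} = \frac{- s - - \frac{47}{4}}{s} = \frac{- s + \frac{47}{4}}{s} = \frac{\frac{47}{4} - s}{s}$)
$\left(x{\left(-158 \right)} - 20014\right) \left(15804 - 23590\right) = \left(\frac{\frac{47}{4} - -158}{-158} - 20014\right) \left(15804 - 23590\right) = \left(- \frac{\frac{47}{4} + 158}{158} - 20014\right) \left(-7786\right) = \left(\left(- \frac{1}{158}\right) \frac{679}{4} - 20014\right) \left(-7786\right) = \left(- \frac{679}{632} - 20014\right) \left(-7786\right) = \left(- \frac{12649527}{632}\right) \left(-7786\right) = \frac{49244608611}{316}$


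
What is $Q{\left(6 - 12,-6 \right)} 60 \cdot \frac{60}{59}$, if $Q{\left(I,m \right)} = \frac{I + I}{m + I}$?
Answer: $\frac{3600}{59} \approx 61.017$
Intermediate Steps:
$Q{\left(I,m \right)} = \frac{2 I}{I + m}$
$Q{\left(6 - 12,-6 \right)} 60 \cdot \frac{60}{59} = \frac{2 \left(6 - 12\right)}{\left(6 - 12\right) - 6} \cdot 60 \cdot \frac{60}{59} = \frac{2 \left(6 - 12\right)}{\left(6 - 12\right) - 6} \cdot 60 \cdot 60 \cdot \frac{1}{59} = 2 \left(-6\right) \frac{1}{-6 - 6} \cdot 60 \cdot \frac{60}{59} = 2 \left(-6\right) \frac{1}{-12} \cdot 60 \cdot \frac{60}{59} = 2 \left(-6\right) \left(- \frac{1}{12}\right) 60 \cdot \frac{60}{59} = 1 \cdot 60 \cdot \frac{60}{59} = 60 \cdot \frac{60}{59} = \frac{3600}{59}$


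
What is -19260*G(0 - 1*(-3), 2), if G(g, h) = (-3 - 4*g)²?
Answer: -4333500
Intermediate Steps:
-19260*G(0 - 1*(-3), 2) = -19260*(3 + 4*(0 - 1*(-3)))² = -19260*(3 + 4*(0 + 3))² = -19260*(3 + 4*3)² = -19260*(3 + 12)² = -19260*15² = -19260*225 = -4333500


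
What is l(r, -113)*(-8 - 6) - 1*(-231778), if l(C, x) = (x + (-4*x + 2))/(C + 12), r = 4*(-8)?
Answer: 2320167/10 ≈ 2.3202e+5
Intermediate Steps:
r = -32
l(C, x) = (2 - 3*x)/(12 + C) (l(C, x) = (x + (2 - 4*x))/(12 + C) = (2 - 3*x)/(12 + C))
l(r, -113)*(-8 - 6) - 1*(-231778) = ((2 - 3*(-113))/(12 - 32))*(-8 - 6) - 1*(-231778) = ((2 + 339)/(-20))*(-14) + 231778 = -1/20*341*(-14) + 231778 = -341/20*(-14) + 231778 = 2387/10 + 231778 = 2320167/10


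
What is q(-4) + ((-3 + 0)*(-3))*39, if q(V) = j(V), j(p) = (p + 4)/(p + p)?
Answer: 351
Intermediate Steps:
j(p) = (4 + p)/(2*p) (j(p) = (4 + p)/((2*p)) = (4 + p)*(1/(2*p)) = (4 + p)/(2*p))
q(V) = (4 + V)/(2*V)
q(-4) + ((-3 + 0)*(-3))*39 = (1/2)*(4 - 4)/(-4) + ((-3 + 0)*(-3))*39 = (1/2)*(-1/4)*0 - 3*(-3)*39 = 0 + 9*39 = 0 + 351 = 351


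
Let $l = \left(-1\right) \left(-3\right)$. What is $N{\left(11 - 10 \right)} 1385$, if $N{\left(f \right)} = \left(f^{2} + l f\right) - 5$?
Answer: $-1385$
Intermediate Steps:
$l = 3$
$N{\left(f \right)} = -5 + f^{2} + 3 f$ ($N{\left(f \right)} = \left(f^{2} + 3 f\right) - 5 = -5 + f^{2} + 3 f$)
$N{\left(11 - 10 \right)} 1385 = \left(-5 + \left(11 - 10\right)^{2} + 3 \left(11 - 10\right)\right) 1385 = \left(-5 + 1^{2} + 3 \cdot 1\right) 1385 = \left(-5 + 1 + 3\right) 1385 = \left(-1\right) 1385 = -1385$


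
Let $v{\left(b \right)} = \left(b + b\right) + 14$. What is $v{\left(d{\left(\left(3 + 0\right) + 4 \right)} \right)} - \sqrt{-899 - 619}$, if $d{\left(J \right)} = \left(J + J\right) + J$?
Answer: $56 - i \sqrt{1518} \approx 56.0 - 38.962 i$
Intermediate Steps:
$d{\left(J \right)} = 3 J$ ($d{\left(J \right)} = 2 J + J = 3 J$)
$v{\left(b \right)} = 14 + 2 b$ ($v{\left(b \right)} = 2 b + 14 = 14 + 2 b$)
$v{\left(d{\left(\left(3 + 0\right) + 4 \right)} \right)} - \sqrt{-899 - 619} = \left(14 + 2 \cdot 3 \left(\left(3 + 0\right) + 4\right)\right) - \sqrt{-899 - 619} = \left(14 + 2 \cdot 3 \left(3 + 4\right)\right) - \sqrt{-1518} = \left(14 + 2 \cdot 3 \cdot 7\right) - i \sqrt{1518} = \left(14 + 2 \cdot 21\right) - i \sqrt{1518} = \left(14 + 42\right) - i \sqrt{1518} = 56 - i \sqrt{1518}$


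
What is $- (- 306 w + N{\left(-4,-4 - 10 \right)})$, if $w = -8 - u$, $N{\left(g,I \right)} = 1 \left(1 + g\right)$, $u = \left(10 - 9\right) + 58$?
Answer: $-20499$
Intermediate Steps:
$u = 59$ ($u = 1 + 58 = 59$)
$N{\left(g,I \right)} = 1 + g$
$w = -67$ ($w = -8 - 59 = -67$)
$- (- 306 w + N{\left(-4,-4 - 10 \right)}) = - (\left(-306\right) \left(-67\right) + \left(1 - 4\right)) = - (20502 - 3) = \left(-1\right) 20499 = -20499$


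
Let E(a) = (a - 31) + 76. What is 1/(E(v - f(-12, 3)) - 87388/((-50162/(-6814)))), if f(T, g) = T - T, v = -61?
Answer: -3583/42590316 ≈ -8.4127e-5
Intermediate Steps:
f(T, g) = 0
E(a) = 45 + a (E(a) = (-31 + a) + 76 = 45 + a)
1/(E(v - f(-12, 3)) - 87388/((-50162/(-6814)))) = 1/((45 + (-61 - 1*0)) - 87388/((-50162/(-6814)))) = 1/((45 + (-61 + 0)) - 87388/((-50162*(-1/6814)))) = 1/((45 - 61) - 87388/25081/3407) = 1/(-16 - 87388*3407/25081) = 1/(-16 - 42532988/3583) = 1/(-42590316/3583) = -3583/42590316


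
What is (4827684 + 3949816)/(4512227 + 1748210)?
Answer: 8777500/6260437 ≈ 1.4021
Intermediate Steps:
(4827684 + 3949816)/(4512227 + 1748210) = 8777500/6260437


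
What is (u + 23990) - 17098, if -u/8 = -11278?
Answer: 97116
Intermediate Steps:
u = 90224 (u = -8*(-11278) = 90224)
(u + 23990) - 17098 = (90224 + 23990) - 17098 = 114214 - 17098 = 97116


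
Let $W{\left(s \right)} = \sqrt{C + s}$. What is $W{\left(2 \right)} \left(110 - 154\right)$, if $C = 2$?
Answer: $-88$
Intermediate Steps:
$W{\left(s \right)} = \sqrt{2 + s}$
$W{\left(2 \right)} \left(110 - 154\right) = \sqrt{2 + 2} \left(110 - 154\right) = \sqrt{4} \left(-44\right) = 2 \left(-44\right) = -88$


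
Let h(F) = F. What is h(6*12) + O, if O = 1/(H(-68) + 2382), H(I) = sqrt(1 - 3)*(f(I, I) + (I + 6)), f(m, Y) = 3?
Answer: 204513087/2840443 + 59*I*sqrt(2)/5680886 ≈ 72.0 + 1.4688e-5*I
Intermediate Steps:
H(I) = I*sqrt(2)*(9 + I) (H(I) = sqrt(1 - 3)*(3 + (I + 6)) = sqrt(-2)*(3 + (6 + I)) = (I*sqrt(2))*(9 + I) = I*sqrt(2)*(9 + I))
O = 1/(2382 - 59*I*sqrt(2)) (O = 1/(I*sqrt(2)*(9 - 68) + 2382) = 1/(I*sqrt(2)*(-59) + 2382) = 1/(-59*I*sqrt(2) + 2382) = 1/(2382 - 59*I*sqrt(2)) ≈ 0.0004193 + 1.4688e-5*I)
h(6*12) + O = 6*12 + (1191/2840443 + 59*I*sqrt(2)/5680886) = 72 + (1191/2840443 + 59*I*sqrt(2)/5680886) = 204513087/2840443 + 59*I*sqrt(2)/5680886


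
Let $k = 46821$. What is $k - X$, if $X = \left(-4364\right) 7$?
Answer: $77369$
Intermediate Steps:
$X = -30548$
$k - X = 46821 - -30548 = 46821 + 30548 = 77369$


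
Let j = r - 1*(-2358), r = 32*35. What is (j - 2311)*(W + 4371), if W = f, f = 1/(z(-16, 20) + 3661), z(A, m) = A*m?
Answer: 17042298504/3341 ≈ 5.1010e+6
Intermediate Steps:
f = 1/3341 (f = 1/(-16*20 + 3661) = 1/(-320 + 3661) = 1/3341 ≈ 0.00029931)
W = 1/3341 ≈ 0.00029931
r = 1120
j = 3478 (j = 1120 - 1*(-2358) = 1120 + 2358 = 3478)
(j - 2311)*(W + 4371) = (3478 - 2311)*(1/3341 + 4371) = 1167*(14603512/3341) = 17042298504/3341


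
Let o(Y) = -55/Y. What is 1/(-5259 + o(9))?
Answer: -9/47386 ≈ -0.00018993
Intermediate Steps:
1/(-5259 + o(9)) = 1/(-5259 - 55/9) = 1/(-47386/9) = -9/47386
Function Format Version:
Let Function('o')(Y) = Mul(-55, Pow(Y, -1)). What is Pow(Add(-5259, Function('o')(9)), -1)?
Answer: Rational(-9, 47386) ≈ -0.00018993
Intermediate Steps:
Pow(Add(-5259, Function('o')(9)), -1) = Pow(Add(-5259, Mul(-55, Pow(9, -1))), -1) = Pow(Add(-5259, Mul(-55, Rational(1, 9))), -1) = Pow(Add(-5259, Rational(-55, 9)), -1) = Pow(Rational(-47386, 9), -1) = Rational(-9, 47386)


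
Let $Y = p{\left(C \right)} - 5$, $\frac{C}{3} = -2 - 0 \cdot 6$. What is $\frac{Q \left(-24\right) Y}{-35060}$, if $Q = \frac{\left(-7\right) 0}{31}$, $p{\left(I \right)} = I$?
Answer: $0$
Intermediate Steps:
$C = -6$ ($C = 3 \left(-2 - 0 \cdot 6\right) = 3 \left(-2 - 0\right) = 3 \left(-2 + 0\right) = 3 \left(-2\right) = -6$)
$Y = -11$ ($Y = -6 - 5 = -11$)
$Q = 0$ ($Q = 0 \cdot \frac{1}{31} = 0$)
$\frac{Q \left(-24\right) Y}{-35060} = \frac{0 \left(-24\right) \left(-11\right)}{-35060} = 0 \left(-11\right) \left(- \frac{1}{35060}\right) = 0 \left(- \frac{1}{35060}\right) = 0$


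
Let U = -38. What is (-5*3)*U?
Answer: 570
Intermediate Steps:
(-5*3)*U = -5*3*(-38) = -15*(-38) = 570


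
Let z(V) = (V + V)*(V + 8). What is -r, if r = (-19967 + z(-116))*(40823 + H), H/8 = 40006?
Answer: -1836472519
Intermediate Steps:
H = 320048 (H = 8*40006 = 320048)
z(V) = 2*V*(8 + V) (z(V) = (2*V)*(8 + V) = 2*V*(8 + V))
r = 1836472519 (r = (-19967 + 2*(-116)*(8 - 116))*(40823 + 320048) = (-19967 + 2*(-116)*(-108))*360871 = (-19967 + 25056)*360871 = 5089*360871 = 1836472519)
-r = -1*1836472519 = -1836472519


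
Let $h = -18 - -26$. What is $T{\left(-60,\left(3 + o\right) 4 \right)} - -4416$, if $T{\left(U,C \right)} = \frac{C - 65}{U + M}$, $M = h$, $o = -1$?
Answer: $\frac{229689}{52} \approx 4417.1$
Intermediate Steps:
$h = 8$ ($h = -18 + 26 = 8$)
$M = 8$
$T{\left(U,C \right)} = \frac{-65 + C}{8 + U}$ ($T{\left(U,C \right)} = \frac{C - 65}{U + 8} = \frac{-65 + C}{8 + U}$)
$T{\left(-60,\left(3 + o\right) 4 \right)} - -4416 = \frac{-65 + \left(3 - 1\right) 4}{8 - 60} - -4416 = \frac{-65 + 2 \cdot 4}{-52} + 4416 = - \frac{-65 + 8}{52} + 4416 = \left(- \frac{1}{52}\right) \left(-57\right) + 4416 = \frac{57}{52} + 4416 = \frac{229689}{52}$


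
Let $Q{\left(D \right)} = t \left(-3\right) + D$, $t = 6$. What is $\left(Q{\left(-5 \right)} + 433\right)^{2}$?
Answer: $168100$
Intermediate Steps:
$Q{\left(D \right)} = -18 + D$ ($Q{\left(D \right)} = 6 \left(-3\right) + D = -18 + D$)
$\left(Q{\left(-5 \right)} + 433\right)^{2} = \left(\left(-18 - 5\right) + 433\right)^{2} = \left(-23 + 433\right)^{2} = 410^{2} = 168100$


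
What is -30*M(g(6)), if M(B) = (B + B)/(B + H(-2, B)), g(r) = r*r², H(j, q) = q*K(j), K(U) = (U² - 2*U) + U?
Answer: -60/7 ≈ -8.5714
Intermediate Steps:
K(U) = U² - U
H(j, q) = j*q*(-1 + j) (H(j, q) = q*(j*(-1 + j)) = j*q*(-1 + j))
g(r) = r³
M(B) = 2/7 (M(B) = (B + B)/(B - 2*B*(-1 - 2)) = (2*B)/(B - 2*B*(-3)) = (2*B)/(B + 6*B) = (2*B)/((7*B)) = (2*B)*(1/(7*B)) = 2/7)
-30*M(g(6)) = -30*2/7 = -60/7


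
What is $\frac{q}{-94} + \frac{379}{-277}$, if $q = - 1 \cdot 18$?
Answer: $- \frac{15320}{13019} \approx -1.1767$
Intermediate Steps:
$q = -18$ ($q = \left(-1\right) 18 = -18$)
$\frac{q}{-94} + \frac{379}{-277} = - \frac{18}{-94} + \frac{379}{-277} = \left(-18\right) \left(- \frac{1}{94}\right) + 379 \left(- \frac{1}{277}\right) = \frac{9}{47} - \frac{379}{277} = - \frac{15320}{13019}$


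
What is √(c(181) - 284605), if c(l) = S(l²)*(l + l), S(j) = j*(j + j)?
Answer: √777056694999 ≈ 8.8151e+5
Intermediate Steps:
S(j) = 2*j² (S(j) = j*(2*j) = 2*j²)
c(l) = 4*l⁵ (c(l) = (2*(l²)²)*(l + l) = (2*l⁴)*(2*l) = 4*l⁵)
√(c(181) - 284605) = √(4*181⁵ - 284605) = √(4*194264244901 - 284605) = √(777056979604 - 284605) = √777056694999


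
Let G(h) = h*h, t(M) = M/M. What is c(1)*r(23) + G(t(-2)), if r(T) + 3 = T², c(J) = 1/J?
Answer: 527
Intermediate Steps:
t(M) = 1
G(h) = h²
r(T) = -3 + T²
c(1)*r(23) + G(t(-2)) = (-3 + 23²)/1 + 1² = 1*(-3 + 529) + 1 = 1*526 + 1 = 526 + 1 = 527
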